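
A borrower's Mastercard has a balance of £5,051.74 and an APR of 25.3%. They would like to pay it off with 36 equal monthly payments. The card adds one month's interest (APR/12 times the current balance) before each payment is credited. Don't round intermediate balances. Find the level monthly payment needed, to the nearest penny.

Monthly rate r = 25.3%/12 = 2.10833% = 0.0210833.
Level-payment amortization: P = B₀·r / (1 − (1+r)^(−n)) = 5051.74·0.0210833 / (1 − 1.02108^(−36)).
Denominator 1 − (1+r)^(−36) = 0.528157288.
P = 106.508 / 0.528157288 ≈ 201.66.

£201.66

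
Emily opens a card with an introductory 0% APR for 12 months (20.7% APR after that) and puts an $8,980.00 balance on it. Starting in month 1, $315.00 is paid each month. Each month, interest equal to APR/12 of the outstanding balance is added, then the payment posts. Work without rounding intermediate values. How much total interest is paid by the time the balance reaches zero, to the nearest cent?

$973.23

Promo months 1–12 at r₀ = 0%/12 = 0; months 13+ at r₁ = 20.7%/12 = 0.01725.
After month 12 (no interest yet): B = $8,980.00 − 12·$315.00 = $5,200.00.
Then at r₁ with $315.00/mo: n₂ = −ln(1 − r₁·B/P)/ln(1+r₁) ≈ 19.60 → 20 more payments.
Total paid = 31·$315.00 + $188.23 = $9,953.23; interest = $9,953.23 − $8,980.00 = $973.23.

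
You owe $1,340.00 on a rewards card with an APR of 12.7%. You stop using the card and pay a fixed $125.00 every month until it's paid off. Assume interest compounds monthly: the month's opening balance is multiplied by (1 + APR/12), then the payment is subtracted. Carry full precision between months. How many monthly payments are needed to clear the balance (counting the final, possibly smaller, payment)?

12 months

Monthly rate r = 12.7%/12 = 1.05833% = 0.0105833.
Recurrence: B ← B·(1+r) − $125.00.
Month 1: interest $14.18; balance after payment $1,229.18.
Month 2: interest $13.01; balance after payment $1,117.19.
Closed form: n = −ln(1 − rB₀/P)/ln(1+r) = −ln(0.88655)/ln(1.01058) ≈ 11.439, so the balance reaches zero during payment 12.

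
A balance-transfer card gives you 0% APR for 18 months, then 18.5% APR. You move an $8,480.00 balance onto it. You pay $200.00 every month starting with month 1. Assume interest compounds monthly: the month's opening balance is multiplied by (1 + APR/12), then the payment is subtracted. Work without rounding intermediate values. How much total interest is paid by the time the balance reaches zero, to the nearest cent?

Promo months 1–18 at r₀ = 0%/12 = 0; months 19+ at r₁ = 18.5%/12 = 0.0154167.
After month 18 (no interest yet): B = $8,480.00 − 18·$200.00 = $4,880.00.
Then at r₁ with $200.00/mo: n₂ = −ln(1 − r₁·B/P)/ln(1+r₁) ≈ 30.84 → 31 more payments.
Total paid = 48·$200.00 + $168.85 = $9,768.85; interest = $9,768.85 − $8,480.00 = $1,288.85.

$1,288.85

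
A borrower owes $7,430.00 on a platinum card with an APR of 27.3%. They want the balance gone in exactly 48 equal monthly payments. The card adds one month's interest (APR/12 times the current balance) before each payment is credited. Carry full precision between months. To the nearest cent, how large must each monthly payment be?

$255.98

Monthly rate r = 27.3%/12 = 2.275% = 0.02275.
Level-payment amortization: P = B₀·r / (1 − (1+r)^(−n)) = 7430.00·0.02275 / (1 − 1.02275^(−48)).
Denominator 1 − (1+r)^(−48) = 0.660324231.
P = 169.032 / 0.660324231 ≈ 255.98.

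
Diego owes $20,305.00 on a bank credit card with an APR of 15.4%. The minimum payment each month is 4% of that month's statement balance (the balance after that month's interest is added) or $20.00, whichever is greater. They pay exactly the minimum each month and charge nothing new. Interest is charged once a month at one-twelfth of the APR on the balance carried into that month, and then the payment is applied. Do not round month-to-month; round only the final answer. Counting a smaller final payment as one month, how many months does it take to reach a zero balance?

163 months

Monthly rate r = 15.4%/12 = 1.28333% = 0.0128333.
While 4% of the post-interest balance exceeds $20.00, each month B ← (B·(1+r))·(1 − 0.04), i.e. B shrinks by the factor (1+r)·0.96 = 0.97232.
This holds for months 1–133. Entering month 134 the balance is $485.54; 4% of the post-interest balance is now below $20.00, so the flat $20.00 minimum applies from here.
From month 134 a fixed $20.00 at rate r clears $485.54 in 30 more payments. Total: 133 + 30 = 163 months.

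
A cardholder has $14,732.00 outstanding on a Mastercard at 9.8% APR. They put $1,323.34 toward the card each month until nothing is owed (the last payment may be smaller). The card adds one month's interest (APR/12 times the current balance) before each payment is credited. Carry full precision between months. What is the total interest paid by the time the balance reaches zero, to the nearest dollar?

$777

Monthly rate r = 9.8%/12 = 0.816667% = 0.00816667.
Payoff takes n = ⌈−ln(1 − rB₀/P)/ln(1+r)⌉ = ⌈11.719⌉ = 12 payments; the last is $952.58.
Total paid = 11·$1,323.34 + $952.58 = $15,509.32.
Total interest = total paid − principal = $15,509.32 − $14,732.00 = $777.32.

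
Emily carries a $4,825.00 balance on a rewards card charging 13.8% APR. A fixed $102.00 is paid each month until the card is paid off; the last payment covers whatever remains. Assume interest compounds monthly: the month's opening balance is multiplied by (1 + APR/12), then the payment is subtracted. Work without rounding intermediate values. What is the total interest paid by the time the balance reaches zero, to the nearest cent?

Monthly rate r = 13.8%/12 = 1.15% = 0.0115.
Payoff takes n = ⌈−ln(1 − rB₀/P)/ln(1+r)⌉ = ⌈68.675⌉ = 69 payments; the last is $68.94.
Total paid = 68·$102.00 + $68.94 = $7,004.94.
Total interest = total paid − principal = $7,004.94 − $4,825.00 = $2,179.94.

$2,179.94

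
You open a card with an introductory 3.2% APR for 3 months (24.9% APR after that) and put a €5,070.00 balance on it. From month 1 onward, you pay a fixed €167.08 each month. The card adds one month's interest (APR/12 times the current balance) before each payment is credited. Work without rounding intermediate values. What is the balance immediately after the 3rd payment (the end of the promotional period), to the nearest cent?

€4,608.09

Promo months 1–3 at r₀ = 3.2%/12 = 0.00266667; months 4+ at r₁ = 24.9%/12 = 0.02075.
After month 3: iterate B ← B·(1+r₀) − €167.08 for 3 months → €4,608.09.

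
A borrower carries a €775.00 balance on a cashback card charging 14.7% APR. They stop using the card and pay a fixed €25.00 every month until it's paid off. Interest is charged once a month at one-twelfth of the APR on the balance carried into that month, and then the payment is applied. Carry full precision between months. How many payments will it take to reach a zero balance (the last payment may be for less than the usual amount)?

Monthly rate r = 14.7%/12 = 1.225% = 0.01225.
Recurrence: B ← B·(1+r) − €25.00.
Month 1: interest €9.49; balance after payment €759.49.
Month 2: interest €9.30; balance after payment €743.80.
Closed form: n = −ln(1 − rB₀/P)/ln(1+r) = −ln(0.62025)/ln(1.01225) ≈ 39.229, so the balance reaches zero during payment 40.

40 payments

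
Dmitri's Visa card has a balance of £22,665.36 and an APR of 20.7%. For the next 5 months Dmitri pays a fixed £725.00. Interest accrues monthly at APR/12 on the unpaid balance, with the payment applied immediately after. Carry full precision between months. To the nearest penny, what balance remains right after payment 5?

Monthly rate r = 20.7%/12 = 1.725% = 0.01725.
Each month: B ← B·(1+r) − £725.00.
Month 1: interest £390.98; balance after payment £22,331.34.
Month 2: interest £385.22; balance after payment £21,991.55.
Month 3: interest £379.35; balance after payment £21,645.91.
Month 4: interest £373.39; balance after payment £21,294.30.
Month 5: interest £367.33; balance after payment £20,936.63.

£20,936.63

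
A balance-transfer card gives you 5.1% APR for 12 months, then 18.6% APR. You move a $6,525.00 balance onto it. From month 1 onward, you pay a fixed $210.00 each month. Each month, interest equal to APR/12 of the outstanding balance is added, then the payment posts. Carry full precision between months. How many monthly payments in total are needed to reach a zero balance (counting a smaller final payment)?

Promo months 1–12 at r₀ = 5.1%/12 = 0.00425; months 13+ at r₁ = 18.6%/12 = 0.0155.
After month 12: iterate B ← B·(1+r₀) − $210.00 for 12 months → $4,285.92.
Then at r₁ with $210.00/mo: n₂ = −ln(1 − r₁·B/P)/ln(1+r₁) ≈ 24.72 → 25 more payments.

37 payments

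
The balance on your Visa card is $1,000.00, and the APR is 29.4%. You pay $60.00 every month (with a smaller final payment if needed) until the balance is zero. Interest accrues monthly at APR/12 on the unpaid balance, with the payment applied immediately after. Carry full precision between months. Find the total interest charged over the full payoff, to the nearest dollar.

$301

Monthly rate r = 29.4%/12 = 2.45% = 0.0245.
Payoff takes n = ⌈−ln(1 − rB₀/P)/ln(1+r)⌉ = ⌈21.682⌉ = 22 payments; the last is $41.09.
Total paid = 21·$60.00 + $41.09 = $1,301.09.
Total interest = total paid − principal = $1,301.09 − $1,000.00 = $301.09.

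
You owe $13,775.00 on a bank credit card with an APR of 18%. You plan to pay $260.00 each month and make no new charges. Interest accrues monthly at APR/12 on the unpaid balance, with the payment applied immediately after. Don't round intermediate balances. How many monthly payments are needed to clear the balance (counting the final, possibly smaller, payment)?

Monthly rate r = 18%/12 = 1.5% = 0.015.
Recurrence: B ← B·(1+r) − $260.00.
Month 1: interest $206.62; balance after payment $13,721.62.
Month 2: interest $205.82; balance after payment $13,667.45.
Closed form: n = −ln(1 − rB₀/P)/ln(1+r) = −ln(0.20529)/ln(1.015) ≈ 106.346, so the balance reaches zero during payment 107.

107 payments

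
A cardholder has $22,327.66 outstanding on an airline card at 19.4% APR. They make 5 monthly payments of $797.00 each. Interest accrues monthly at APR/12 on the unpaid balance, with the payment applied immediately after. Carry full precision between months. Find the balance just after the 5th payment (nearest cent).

$20,075.84

Monthly rate r = 19.4%/12 = 1.61667% = 0.0161667.
Each month: B ← B·(1+r) − $797.00.
Month 1: interest $360.96; balance after payment $21,891.62.
Month 2: interest $353.91; balance after payment $21,448.54.
Month 3: interest $346.75; balance after payment $20,998.29.
Month 4: interest $339.47; balance after payment $20,540.76.
Month 5: interest $332.08; balance after payment $20,075.84.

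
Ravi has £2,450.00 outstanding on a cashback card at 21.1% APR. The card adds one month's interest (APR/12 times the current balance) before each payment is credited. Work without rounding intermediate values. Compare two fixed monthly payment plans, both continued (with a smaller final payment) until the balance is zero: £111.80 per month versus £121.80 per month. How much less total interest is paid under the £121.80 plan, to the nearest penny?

Monthly rate r = 21.1%/12 = 1.75833% = 0.0175833.
At £111.80/mo: n = ⌈−ln(1 − rB₀/P)/ln(1+r)⌉ = 28 payments (last £102.92); total interest = total paid − £2,450.00 = £671.52.
At £121.80/mo: 26 payments (last £5.00); total interest £600.00.
Interest saved = £671.52 − £600.00 = £71.52.

£71.52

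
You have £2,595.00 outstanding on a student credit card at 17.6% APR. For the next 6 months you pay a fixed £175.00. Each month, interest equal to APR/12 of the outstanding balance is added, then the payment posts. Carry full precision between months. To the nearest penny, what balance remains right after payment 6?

Monthly rate r = 17.6%/12 = 1.46667% = 0.0146667.
Each month: B ← B·(1+r) − £175.00.
Month 1: interest £38.06; balance after payment £2,458.06.
Month 2: interest £36.05; balance after payment £2,319.11.
Month 3: interest £34.01; balance after payment £2,178.13.
Month 4: interest £31.95; balance after payment £2,035.07.
Month 5: interest £29.85; balance after payment £1,889.92.
Month 6: interest £27.72; balance after payment £1,742.64.

£1,742.64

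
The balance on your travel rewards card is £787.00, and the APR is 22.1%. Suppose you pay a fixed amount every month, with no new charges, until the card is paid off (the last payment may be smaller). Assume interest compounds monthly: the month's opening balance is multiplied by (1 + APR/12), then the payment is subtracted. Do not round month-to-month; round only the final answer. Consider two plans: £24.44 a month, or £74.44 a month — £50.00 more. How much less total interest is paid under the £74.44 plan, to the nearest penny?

£320.68

Monthly rate r = 22.1%/12 = 1.84167% = 0.0184167.
At £24.44/mo: n = ⌈−ln(1 − rB₀/P)/ln(1+r)⌉ = 50 payments (last £6.52); total interest = total paid − £787.00 = £417.08.
At £74.44/mo: 12 payments (last £64.56); total interest £96.40.
Interest saved = £417.08 − £96.40 = £320.68.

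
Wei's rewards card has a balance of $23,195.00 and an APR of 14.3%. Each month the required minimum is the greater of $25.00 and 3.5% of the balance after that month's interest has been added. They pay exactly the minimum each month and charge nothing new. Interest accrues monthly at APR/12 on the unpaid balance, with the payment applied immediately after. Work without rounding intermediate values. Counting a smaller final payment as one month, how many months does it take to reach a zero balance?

Monthly rate r = 14.3%/12 = 1.19167% = 0.0119167.
While 3.5% of the post-interest balance exceeds $25.00, each month B ← (B·(1+r))·(1 − 0.035), i.e. B shrinks by the factor (1+r)·0.965 = 0.9765.
This holds for months 1–147. Entering month 148 the balance is $703.38; 3.5% of the post-interest balance is now below $25.00, so the flat $25.00 minimum applies from here.
From month 148 a fixed $25.00 at rate r clears $703.38 in 35 more payments. Total: 147 + 35 = 182 months.

182 months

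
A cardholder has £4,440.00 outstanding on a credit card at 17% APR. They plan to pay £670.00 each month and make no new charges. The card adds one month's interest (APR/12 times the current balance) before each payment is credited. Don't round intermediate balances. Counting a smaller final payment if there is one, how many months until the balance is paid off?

Monthly rate r = 17%/12 = 1.41667% = 0.0141667.
Recurrence: B ← B·(1+r) − £670.00.
Month 1: interest £62.90; balance after payment £3,832.90.
Month 2: interest £54.30; balance after payment £3,217.20.
Closed form: n = −ln(1 − rB₀/P)/ln(1+r) = −ln(0.90612)/ln(1.01417) ≈ 7.008, so the balance reaches zero during payment 8.

8 months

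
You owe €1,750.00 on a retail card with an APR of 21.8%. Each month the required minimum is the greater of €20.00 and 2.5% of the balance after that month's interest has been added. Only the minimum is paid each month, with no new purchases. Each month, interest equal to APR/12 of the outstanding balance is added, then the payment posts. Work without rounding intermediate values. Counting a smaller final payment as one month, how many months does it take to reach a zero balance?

179 months

Monthly rate r = 21.8%/12 = 1.81667% = 0.0181667.
While 2.5% of the post-interest balance exceeds €20.00, each month B ← (B·(1+r))·(1 − 0.025), i.e. B shrinks by the factor (1+r)·0.975 = 0.99271.
This holds for months 1–110. Entering month 111 the balance is €782.75; 2.5% of the post-interest balance is now below €20.00, so the flat €20.00 minimum applies from here.
From month 111 a fixed €20.00 at rate r clears €782.75 in 69 more payments. Total: 110 + 69 = 179 months.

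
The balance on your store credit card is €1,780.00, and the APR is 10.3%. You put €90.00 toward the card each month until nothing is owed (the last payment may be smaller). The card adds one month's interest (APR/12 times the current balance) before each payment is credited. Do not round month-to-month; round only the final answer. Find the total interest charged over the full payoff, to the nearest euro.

€179

Monthly rate r = 10.3%/12 = 0.858333% = 0.00858333.
Payoff takes n = ⌈−ln(1 − rB₀/P)/ln(1+r)⌉ = ⌈21.767⌉ = 22 payments; the last is €69.13.
Total paid = 21·€90.00 + €69.13 = €1,959.13.
Total interest = total paid − principal = €1,959.13 − €1,780.00 = €179.13.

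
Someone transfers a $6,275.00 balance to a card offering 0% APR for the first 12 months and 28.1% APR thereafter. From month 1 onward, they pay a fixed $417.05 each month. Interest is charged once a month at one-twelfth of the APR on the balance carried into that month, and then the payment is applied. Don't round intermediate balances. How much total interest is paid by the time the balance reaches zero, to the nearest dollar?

$64

Promo months 1–12 at r₀ = 0%/12 = 0; months 13+ at r₁ = 28.1%/12 = 0.0234167.
After month 12 (no interest yet): B = $6,275.00 − 12·$417.05 = $1,270.40.
Then at r₁ with $417.05/mo: n₂ = −ln(1 − r₁·B/P)/ln(1+r₁) ≈ 3.20 → 4 more payments.
Total paid = 15·$417.05 + $82.97 = $6,338.72; interest = $6,338.72 − $6,275.00 = $63.72.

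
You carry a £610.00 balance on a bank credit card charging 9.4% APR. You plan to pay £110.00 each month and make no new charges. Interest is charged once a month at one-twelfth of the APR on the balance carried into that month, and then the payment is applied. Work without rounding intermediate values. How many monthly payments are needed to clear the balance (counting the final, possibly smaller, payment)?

6 payments

Monthly rate r = 9.4%/12 = 0.783333% = 0.00783333.
Recurrence: B ← B·(1+r) − £110.00.
Month 1: interest £4.78; balance after payment £504.78.
Month 2: interest £3.95; balance after payment £398.73.
Month 3: interest £3.12; balance after payment £291.86.
Month 4: interest £2.29; balance after payment £184.14.
Month 5: interest £1.44; balance after payment £75.58.
Month 6: interest £0.59; balance after payment £0.00.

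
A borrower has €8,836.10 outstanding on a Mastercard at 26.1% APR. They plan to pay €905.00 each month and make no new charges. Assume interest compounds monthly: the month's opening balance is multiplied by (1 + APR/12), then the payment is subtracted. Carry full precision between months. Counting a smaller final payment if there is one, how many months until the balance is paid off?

12 months

Monthly rate r = 26.1%/12 = 2.175% = 0.02175.
Recurrence: B ← B·(1+r) − €905.00.
Month 1: interest €192.19; balance after payment €8,123.29.
Month 2: interest €176.68; balance after payment €7,394.97.
Closed form: n = −ln(1 − rB₀/P)/ln(1+r) = −ln(0.78764)/ln(1.02175) ≈ 11.094, so the balance reaches zero during payment 12.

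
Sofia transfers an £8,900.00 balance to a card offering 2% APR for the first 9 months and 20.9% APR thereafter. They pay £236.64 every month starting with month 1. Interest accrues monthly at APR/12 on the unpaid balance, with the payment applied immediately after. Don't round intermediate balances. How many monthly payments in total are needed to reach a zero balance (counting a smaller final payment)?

Promo months 1–9 at r₀ = 2%/12 = 0.00166667; months 10+ at r₁ = 20.9%/12 = 0.0174167.
After month 9: iterate B ← B·(1+r₀) − £236.64 for 9 months → £6,890.38.
Then at r₁ with £236.64/mo: n₂ = −ln(1 − r₁·B/P)/ln(1+r₁) ≈ 40.98 → 41 more payments.

50 payments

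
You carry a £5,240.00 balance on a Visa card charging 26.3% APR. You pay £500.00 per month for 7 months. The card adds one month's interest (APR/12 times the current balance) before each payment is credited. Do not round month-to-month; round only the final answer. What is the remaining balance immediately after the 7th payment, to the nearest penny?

Monthly rate r = 26.3%/12 = 2.19167% = 0.0219167.
Each month: B ← B·(1+r) − £500.00.
Month 1: interest £114.84; balance after payment £4,854.84.
Month 2: interest £106.40; balance after payment £4,461.25.
Month 3: interest £97.78; balance after payment £4,059.02.
Month 4: interest £88.96; balance after payment £3,647.98.
Month 5: interest £79.95; balance after payment £3,227.93.
Month 6: interest £70.75; balance after payment £2,798.68.
Month 7: interest £61.34; balance after payment £2,360.02.

£2,360.02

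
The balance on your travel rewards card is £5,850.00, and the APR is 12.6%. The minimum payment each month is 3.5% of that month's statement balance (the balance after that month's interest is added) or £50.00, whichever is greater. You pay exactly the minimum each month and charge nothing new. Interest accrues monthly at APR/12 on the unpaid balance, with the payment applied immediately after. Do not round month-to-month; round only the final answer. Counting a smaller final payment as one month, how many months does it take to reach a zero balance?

Monthly rate r = 12.6%/12 = 1.05% = 0.0105.
While 3.5% of the post-interest balance exceeds £50.00, each month B ← (B·(1+r))·(1 − 0.035), i.e. B shrinks by the factor (1+r)·0.965 = 0.97513.
This holds for months 1–57. Entering month 58 the balance is £1,392.46; 3.5% of the post-interest balance is now below £50.00, so the flat £50.00 minimum applies from here.
From month 58 a fixed £50.00 at rate r clears £1,392.46 in 34 more payments. Total: 57 + 34 = 91 months.

91 months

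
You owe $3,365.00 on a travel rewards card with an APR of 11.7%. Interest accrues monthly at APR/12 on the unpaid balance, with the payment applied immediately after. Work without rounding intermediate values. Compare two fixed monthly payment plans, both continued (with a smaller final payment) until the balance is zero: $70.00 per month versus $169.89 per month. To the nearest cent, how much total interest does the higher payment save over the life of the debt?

Monthly rate r = 11.7%/12 = 0.975% = 0.00975.
At $70.00/mo: n = ⌈−ln(1 − rB₀/P)/ln(1+r)⌉ = 66 payments (last $12.61); total interest = total paid − $3,365.00 = $1,197.61.
At $169.89/mo: 23 payments (last $19.63); total interest $392.21.
Interest saved = $1,197.61 − $392.21 = $805.40.

$805.40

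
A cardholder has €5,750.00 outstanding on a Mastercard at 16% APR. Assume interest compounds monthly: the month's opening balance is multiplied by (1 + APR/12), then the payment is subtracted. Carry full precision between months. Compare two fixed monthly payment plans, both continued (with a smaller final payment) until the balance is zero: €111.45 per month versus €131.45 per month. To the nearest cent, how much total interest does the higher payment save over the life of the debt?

€1,111.81

Monthly rate r = 16%/12 = 1.33333% = 0.0133333.
At €111.45/mo: n = ⌈−ln(1 − rB₀/P)/ln(1+r)⌉ = 88 payments (last €101.90); total interest = total paid − €5,750.00 = €4,048.05.
At €131.45/mo: 67 payments (last €10.54); total interest €2,936.24.
Interest saved = €4,048.05 − €2,936.24 = €1,111.81.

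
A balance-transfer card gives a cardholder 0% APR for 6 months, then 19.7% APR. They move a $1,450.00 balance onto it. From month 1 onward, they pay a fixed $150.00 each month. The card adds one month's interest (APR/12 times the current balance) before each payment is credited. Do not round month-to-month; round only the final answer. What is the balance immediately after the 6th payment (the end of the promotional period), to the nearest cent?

Promo months 1–6 at r₀ = 0%/12 = 0; months 7+ at r₁ = 19.7%/12 = 0.0164167.
After month 6 (no interest yet): B = $1,450.00 − 6·$150.00 = $550.00.

$550.00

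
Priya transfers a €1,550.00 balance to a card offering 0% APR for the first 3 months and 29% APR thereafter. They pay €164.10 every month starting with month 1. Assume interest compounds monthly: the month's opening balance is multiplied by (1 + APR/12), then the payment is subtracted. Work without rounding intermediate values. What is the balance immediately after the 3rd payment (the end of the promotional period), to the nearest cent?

Promo months 1–3 at r₀ = 0%/12 = 0; months 4+ at r₁ = 29%/12 = 0.0241667.
After month 3 (no interest yet): B = €1,550.00 − 3·€164.10 = €1,057.70.

€1,057.70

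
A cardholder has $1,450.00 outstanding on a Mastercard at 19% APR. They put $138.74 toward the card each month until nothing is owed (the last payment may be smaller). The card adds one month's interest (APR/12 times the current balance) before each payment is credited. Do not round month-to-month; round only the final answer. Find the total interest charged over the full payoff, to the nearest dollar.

$148

Monthly rate r = 19%/12 = 1.58333% = 0.0158333.
Payoff takes n = ⌈−ln(1 − rB₀/P)/ln(1+r)⌉ = ⌈11.515⌉ = 12 payments; the last is $71.75.
Total paid = 11·$138.74 + $71.75 = $1,597.89.
Total interest = total paid − principal = $1,597.89 − $1,450.00 = $147.89.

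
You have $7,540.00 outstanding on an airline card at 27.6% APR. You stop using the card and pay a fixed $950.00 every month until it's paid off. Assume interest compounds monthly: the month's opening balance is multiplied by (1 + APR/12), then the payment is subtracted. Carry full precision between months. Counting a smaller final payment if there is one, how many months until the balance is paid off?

9 payments

Monthly rate r = 27.6%/12 = 2.3% = 0.023.
Recurrence: B ← B·(1+r) − $950.00.
Month 1: interest $173.42; balance after payment $6,763.42.
Month 2: interest $155.56; balance after payment $5,968.98.
Closed form: n = −ln(1 − rB₀/P)/ln(1+r) = −ln(0.81745)/ln(1.023) ≈ 8.864, so the balance reaches zero during payment 9.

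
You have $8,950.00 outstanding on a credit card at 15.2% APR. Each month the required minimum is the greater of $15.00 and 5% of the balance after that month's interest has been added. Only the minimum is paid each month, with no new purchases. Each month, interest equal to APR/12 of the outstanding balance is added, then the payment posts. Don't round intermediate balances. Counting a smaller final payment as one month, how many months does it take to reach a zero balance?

Monthly rate r = 15.2%/12 = 1.26667% = 0.0126667.
While 5% of the post-interest balance exceeds $15.00, each month B ← (B·(1+r))·(1 − 0.05), i.e. B shrinks by the factor (1+r)·0.95 = 0.96203.
This holds for months 1–89. Entering month 90 the balance is $285.59; 5% of the post-interest balance is now below $15.00, so the flat $15.00 minimum applies from here.
From month 90 a fixed $15.00 at rate r clears $285.59 in 22 more payments. Total: 89 + 22 = 111 months.

111 months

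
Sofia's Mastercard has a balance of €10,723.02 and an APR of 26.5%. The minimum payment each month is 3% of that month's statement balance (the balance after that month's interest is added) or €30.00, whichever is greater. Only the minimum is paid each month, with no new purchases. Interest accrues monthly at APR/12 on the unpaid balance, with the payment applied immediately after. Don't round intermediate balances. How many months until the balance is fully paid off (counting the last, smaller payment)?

Monthly rate r = 26.5%/12 = 2.20833% = 0.0220833.
While 3% of the post-interest balance exceeds €30.00, each month B ← (B·(1+r))·(1 − 0.03), i.e. B shrinks by the factor (1+r)·0.97 = 0.99142.
This holds for months 1–278. Entering month 279 the balance is €977.36; 3% of the post-interest balance is now below €30.00, so the flat €30.00 minimum applies from here.
From month 279 a fixed €30.00 at rate r clears €977.36 in 59 more payments. Total: 278 + 59 = 337 months.

337 months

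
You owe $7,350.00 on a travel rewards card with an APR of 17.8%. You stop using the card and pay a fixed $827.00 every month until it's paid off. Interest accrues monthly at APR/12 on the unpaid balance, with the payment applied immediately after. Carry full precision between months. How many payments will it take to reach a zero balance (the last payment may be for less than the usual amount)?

Monthly rate r = 17.8%/12 = 1.48333% = 0.0148333.
Recurrence: B ← B·(1+r) − $827.00.
Month 1: interest $109.03; balance after payment $6,632.02.
Month 2: interest $98.38; balance after payment $5,903.40.
Closed form: n = −ln(1 − rB₀/P)/ln(1+r) = −ln(0.86817)/ln(1.01483) ≈ 9.601, so the balance reaches zero during payment 10.

10 months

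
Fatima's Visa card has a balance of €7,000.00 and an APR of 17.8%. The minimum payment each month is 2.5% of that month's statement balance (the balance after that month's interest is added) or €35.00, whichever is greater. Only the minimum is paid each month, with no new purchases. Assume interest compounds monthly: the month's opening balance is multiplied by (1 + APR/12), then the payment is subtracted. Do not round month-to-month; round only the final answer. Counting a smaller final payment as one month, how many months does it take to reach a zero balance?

213 months

Monthly rate r = 17.8%/12 = 1.48333% = 0.0148333.
While 2.5% of the post-interest balance exceeds €35.00, each month B ← (B·(1+r))·(1 − 0.025), i.e. B shrinks by the factor (1+r)·0.975 = 0.98946.
This holds for months 1–154. Entering month 155 the balance is €1,369.61; 2.5% of the post-interest balance is now below €35.00, so the flat €35.00 minimum applies from here.
From month 155 a fixed €35.00 at rate r clears €1,369.61 in 59 more payments. Total: 154 + 59 = 213 months.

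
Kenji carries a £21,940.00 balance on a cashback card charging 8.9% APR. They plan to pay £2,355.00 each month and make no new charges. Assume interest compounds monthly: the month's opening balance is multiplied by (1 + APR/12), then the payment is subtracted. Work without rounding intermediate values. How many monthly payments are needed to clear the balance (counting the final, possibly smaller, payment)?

Monthly rate r = 8.9%/12 = 0.741667% = 0.00741667.
Recurrence: B ← B·(1+r) − £2,355.00.
Month 1: interest £162.72; balance after payment £19,747.72.
Month 2: interest £146.46; balance after payment £17,539.18.
Closed form: n = −ln(1 − rB₀/P)/ln(1+r) = −ln(0.9309)/ln(1.00742) ≈ 9.690, so the balance reaches zero during payment 10.

10 payments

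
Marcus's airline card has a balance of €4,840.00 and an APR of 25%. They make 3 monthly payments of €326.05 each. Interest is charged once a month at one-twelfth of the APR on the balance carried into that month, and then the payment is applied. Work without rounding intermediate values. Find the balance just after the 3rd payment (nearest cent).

Monthly rate r = 25%/12 = 2.08333% = 0.0208333.
Each month: B ← B·(1+r) − €326.05.
Month 1: interest €100.83; balance after payment €4,614.78.
Month 2: interest €96.14; balance after payment €4,384.87.
Month 3: interest €91.35; balance after payment €4,150.18.

€4,150.18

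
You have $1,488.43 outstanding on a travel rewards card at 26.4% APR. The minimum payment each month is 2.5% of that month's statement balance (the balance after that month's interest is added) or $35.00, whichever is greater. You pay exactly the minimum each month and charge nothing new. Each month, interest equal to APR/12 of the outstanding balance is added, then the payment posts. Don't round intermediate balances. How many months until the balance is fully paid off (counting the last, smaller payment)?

115 months

Monthly rate r = 26.4%/12 = 2.2% = 0.022.
While 2.5% of the post-interest balance exceeds $35.00, each month B ← (B·(1+r))·(1 − 0.025), i.e. B shrinks by the factor (1+r)·0.975 = 0.99645.
This holds for months 1–24. Entering month 25 the balance is $1,366.66; 2.5% of the post-interest balance is now below $35.00, so the flat $35.00 minimum applies from here.
From month 25 a fixed $35.00 at rate r clears $1,366.66 in 91 more payments. Total: 24 + 91 = 115 months.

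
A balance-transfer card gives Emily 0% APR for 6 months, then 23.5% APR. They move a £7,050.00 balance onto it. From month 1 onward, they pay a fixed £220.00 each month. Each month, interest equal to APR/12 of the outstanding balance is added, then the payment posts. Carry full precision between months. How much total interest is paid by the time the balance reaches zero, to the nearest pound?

£2,364

Promo months 1–6 at r₀ = 0%/12 = 0; months 7+ at r₁ = 23.5%/12 = 0.0195833.
After month 6 (no interest yet): B = £7,050.00 − 6·£220.00 = £5,730.00.
Then at r₁ with £220.00/mo: n₂ = −ln(1 − r₁·B/P)/ln(1+r₁) ≈ 36.79 → 37 more payments.
Total paid = 42·£220.00 + £173.69 = £9,413.69; interest = £9,413.69 − £7,050.00 = £2,363.69.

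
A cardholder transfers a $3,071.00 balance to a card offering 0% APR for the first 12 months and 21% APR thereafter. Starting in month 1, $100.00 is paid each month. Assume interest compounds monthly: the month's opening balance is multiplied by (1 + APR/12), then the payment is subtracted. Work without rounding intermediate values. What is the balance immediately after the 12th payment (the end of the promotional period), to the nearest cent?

$1,871.00

Promo months 1–12 at r₀ = 0%/12 = 0; months 13+ at r₁ = 21%/12 = 0.0175.
After month 12 (no interest yet): B = $3,071.00 − 12·$100.00 = $1,871.00.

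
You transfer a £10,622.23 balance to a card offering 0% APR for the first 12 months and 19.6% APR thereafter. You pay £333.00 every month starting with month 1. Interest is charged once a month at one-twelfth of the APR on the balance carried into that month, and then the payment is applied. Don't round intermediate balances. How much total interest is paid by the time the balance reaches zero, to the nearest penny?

Promo months 1–12 at r₀ = 0%/12 = 0; months 13+ at r₁ = 19.6%/12 = 0.0163333.
After month 12 (no interest yet): B = £10,622.23 − 12·£333.00 = £6,626.23.
Then at r₁ with £333.00/mo: n₂ = −ln(1 − r₁·B/P)/ln(1+r₁) ≈ 24.26 → 25 more payments.
Total paid = 36·£333.00 + £87.35 = £12,075.35; interest = £12,075.35 − £10,622.23 = £1,453.12.

£1,453.12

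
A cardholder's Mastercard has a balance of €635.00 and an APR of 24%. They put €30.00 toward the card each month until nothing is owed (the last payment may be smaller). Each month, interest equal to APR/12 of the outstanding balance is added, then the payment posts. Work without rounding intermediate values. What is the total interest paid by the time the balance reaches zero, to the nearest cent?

Monthly rate r = 24%/12 = 2% = 0.02.
Payoff takes n = ⌈−ln(1 − rB₀/P)/ln(1+r)⌉ = ⌈27.799⌉ = 28 payments; the last is €24.01.
Total paid = 27·€30.00 + €24.01 = €834.01.
Total interest = total paid − principal = €834.01 − €635.00 = €199.01.

€199.01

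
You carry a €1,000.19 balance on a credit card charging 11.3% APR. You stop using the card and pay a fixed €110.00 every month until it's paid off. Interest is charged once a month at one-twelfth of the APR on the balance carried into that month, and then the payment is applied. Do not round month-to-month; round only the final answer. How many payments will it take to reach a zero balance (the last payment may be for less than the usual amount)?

10 months

Monthly rate r = 11.3%/12 = 0.941667% = 0.00941667.
Recurrence: B ← B·(1+r) − €110.00.
Month 1: interest €9.42; balance after payment €899.61.
Month 2: interest €8.47; balance after payment €798.08.
Closed form: n = −ln(1 − rB₀/P)/ln(1+r) = −ln(0.91438)/ln(1.00942) ≈ 9.550, so the balance reaches zero during payment 10.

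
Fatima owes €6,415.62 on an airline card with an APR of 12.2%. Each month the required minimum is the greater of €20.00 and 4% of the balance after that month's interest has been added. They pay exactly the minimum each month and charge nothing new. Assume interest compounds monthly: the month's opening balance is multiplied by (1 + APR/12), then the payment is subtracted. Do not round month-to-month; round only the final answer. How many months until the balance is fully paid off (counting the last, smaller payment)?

113 months

Monthly rate r = 12.2%/12 = 1.01667% = 0.0101667.
While 4% of the post-interest balance exceeds €20.00, each month B ← (B·(1+r))·(1 − 0.04), i.e. B shrinks by the factor (1+r)·0.96 = 0.96976.
This holds for months 1–84. Entering month 85 the balance is €486.45; 4% of the post-interest balance is now below €20.00, so the flat €20.00 minimum applies from here.
From month 85 a fixed €20.00 at rate r clears €486.45 in 29 more payments. Total: 84 + 29 = 113 months.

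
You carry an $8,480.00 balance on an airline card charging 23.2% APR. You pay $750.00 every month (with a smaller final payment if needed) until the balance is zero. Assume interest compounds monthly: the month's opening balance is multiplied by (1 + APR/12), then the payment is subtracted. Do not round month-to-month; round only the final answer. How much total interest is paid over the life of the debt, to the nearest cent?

Monthly rate r = 23.2%/12 = 1.93333% = 0.0193333.
Payoff takes n = ⌈−ln(1 − rB₀/P)/ln(1+r)⌉ = ⌈12.881⌉ = 13 payments; the last is $661.75.
Total paid = 12·$750.00 + $661.75 = $9,661.75.
Total interest = total paid − principal = $9,661.75 − $8,480.00 = $1,181.75.

$1,181.75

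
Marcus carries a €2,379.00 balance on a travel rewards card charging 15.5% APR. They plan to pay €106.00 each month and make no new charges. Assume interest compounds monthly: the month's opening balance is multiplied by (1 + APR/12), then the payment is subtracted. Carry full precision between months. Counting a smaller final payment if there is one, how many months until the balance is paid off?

Monthly rate r = 15.5%/12 = 1.29167% = 0.0129167.
Recurrence: B ← B·(1+r) − €106.00.
Month 1: interest €30.73; balance after payment €2,303.73.
Month 2: interest €29.76; balance after payment €2,227.49.
Closed form: n = −ln(1 − rB₀/P)/ln(1+r) = −ln(0.71011)/ln(1.01292) ≈ 26.675, so the balance reaches zero during payment 27.

27 payments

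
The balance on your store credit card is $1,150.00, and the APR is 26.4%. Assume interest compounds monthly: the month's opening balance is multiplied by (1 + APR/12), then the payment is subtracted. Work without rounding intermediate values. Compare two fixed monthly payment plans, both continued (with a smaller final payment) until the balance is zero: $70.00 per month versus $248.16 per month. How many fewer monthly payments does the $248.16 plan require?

16 fewer payments

Monthly rate r = 26.4%/12 = 2.2% = 0.022.
At $70.00/mo: n = ⌈−ln(1 − rB₀/P)/ln(1+r)⌉ = 21 payments (last $42.94); total interest = total paid − $1,150.00 = $292.94.
At $248.16/mo: 5 payments (last $233.74); total interest $76.38.
Payments saved = 21 − 5 = 16.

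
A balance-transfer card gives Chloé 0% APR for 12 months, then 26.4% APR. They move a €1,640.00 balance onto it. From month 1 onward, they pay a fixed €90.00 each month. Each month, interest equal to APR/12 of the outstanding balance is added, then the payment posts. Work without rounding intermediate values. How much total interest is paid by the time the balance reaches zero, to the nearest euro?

Promo months 1–12 at r₀ = 0%/12 = 0; months 13+ at r₁ = 26.4%/12 = 0.022.
After month 12 (no interest yet): B = €1,640.00 − 12·€90.00 = €560.00.
Then at r₁ with €90.00/mo: n₂ = −ln(1 − r₁·B/P)/ln(1+r₁) ≈ 6.76 → 7 more payments.
Total paid = 18·€90.00 + €69.01 = €1,689.01; interest = €1,689.01 − €1,640.00 = €49.01.

€49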